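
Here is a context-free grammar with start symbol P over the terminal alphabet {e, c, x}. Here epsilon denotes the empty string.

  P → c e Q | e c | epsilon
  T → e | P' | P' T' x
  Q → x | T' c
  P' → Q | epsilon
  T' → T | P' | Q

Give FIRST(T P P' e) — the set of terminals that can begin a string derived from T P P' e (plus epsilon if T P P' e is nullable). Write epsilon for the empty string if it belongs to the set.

FIRST(P) = {epsilon, c, e}
FIRST(T) = {epsilon, c, e, x}  (via P', P' T' x)
FIRST(Q) = {c, e, x}  (via T' c)
FIRST(P') = {epsilon, c, e, x}  (via Q)
FIRST(T') = {epsilon, c, e, x}  (via T, P', Q)
FIRST(T P P' e): take FIRST of each symbol in turn, carrying on past any symbol whose FIRST contains epsilon; result {c, e, x}.

{c, e, x}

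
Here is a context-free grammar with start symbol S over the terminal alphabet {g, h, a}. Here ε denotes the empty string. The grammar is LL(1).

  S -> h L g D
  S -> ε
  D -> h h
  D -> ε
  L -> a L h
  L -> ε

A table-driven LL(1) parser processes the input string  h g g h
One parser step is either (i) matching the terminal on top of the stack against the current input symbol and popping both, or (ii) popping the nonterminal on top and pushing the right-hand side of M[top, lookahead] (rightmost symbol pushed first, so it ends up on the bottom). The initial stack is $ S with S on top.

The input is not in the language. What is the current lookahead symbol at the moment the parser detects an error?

g

     Stack      Input      Action
  1  $ S        h g g h $  expand S -> h L g D
  2  $ D g L h  h g g h $  match h
  3  $ D g L    g g h $    expand L -> ε
  4  $ D g      g g h $    match g
  5  $ D        g h $      error: M[D, g] is empty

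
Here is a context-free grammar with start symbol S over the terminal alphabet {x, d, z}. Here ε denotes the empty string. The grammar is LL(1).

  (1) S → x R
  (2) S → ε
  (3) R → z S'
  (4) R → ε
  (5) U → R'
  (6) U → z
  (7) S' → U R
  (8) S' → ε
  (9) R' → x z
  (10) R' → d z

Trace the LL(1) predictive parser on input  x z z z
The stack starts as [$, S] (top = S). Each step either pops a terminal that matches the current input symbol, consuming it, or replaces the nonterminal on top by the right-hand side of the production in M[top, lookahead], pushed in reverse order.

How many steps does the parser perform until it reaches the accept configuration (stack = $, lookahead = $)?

10

      Stack   Input      Action
   1  $ S     x z z z $  expand S → x R
   2  $ R x   x z z z $  match x
   3  $ R     z z z $    expand R → z S'
   4  $ S' z  z z z $    match z
   5  $ S'    z z $      expand S' → U R
   6  $ R U   z z $      expand U → z
   7  $ R z   z z $      match z
   8  $ R     z $        expand R → z S'
   9  $ S' z  z $        match z
  10  $ S'    $          expand S' → ε
Accept reached after 10 steps.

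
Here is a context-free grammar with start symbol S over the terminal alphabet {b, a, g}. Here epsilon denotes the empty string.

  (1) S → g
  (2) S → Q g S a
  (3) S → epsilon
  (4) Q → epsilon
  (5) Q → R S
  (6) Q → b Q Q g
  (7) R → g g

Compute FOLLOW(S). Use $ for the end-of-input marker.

FIRST(R) = {g}
FIRST(Q) = {epsilon, b, g}  (via R S)
FIRST(S) = {epsilon, b, g}  (via Q g S a)
FOLLOW(S) includes $ since S is the start symbol.
FOLLOW(Q): in S→Q g S a, Q is followed by g S a with FIRST {g}; in Q→b Q Q g (occurrence 1), Q is followed by Q g with FIRST {b, g}; in Q→b Q Q g (occurrence 2), Q is followed by g with FIRST {g}. Thus FOLLOW(Q) = {b, g}.
FOLLOW(S): in S→Q g S a, S is followed by a with FIRST {a}; in Q→R S, the suffix after S is empty, so FOLLOW(S) ⊇ FOLLOW(Q) = {b, g}. Thus FOLLOW(S) = {$, a, b, g}.
FOLLOW(R): in Q→R S, R is followed by S with FIRST {epsilon, b, g}; in Q→R S, the suffix after R is nullable, so FOLLOW(R) ⊇ FOLLOW(Q) = {b, g}. Thus FOLLOW(R) = {b, g}.

{$, a, b, g}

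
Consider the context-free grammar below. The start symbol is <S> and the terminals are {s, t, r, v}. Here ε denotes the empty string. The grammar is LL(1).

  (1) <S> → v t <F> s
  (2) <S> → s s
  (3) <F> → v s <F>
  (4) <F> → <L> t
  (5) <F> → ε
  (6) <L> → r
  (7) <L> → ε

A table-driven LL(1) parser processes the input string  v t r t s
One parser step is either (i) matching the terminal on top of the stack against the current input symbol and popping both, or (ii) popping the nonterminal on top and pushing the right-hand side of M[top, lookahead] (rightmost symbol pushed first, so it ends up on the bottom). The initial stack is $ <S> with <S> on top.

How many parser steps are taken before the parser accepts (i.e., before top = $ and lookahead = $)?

step 1: stack=$ <S>  input=v t r t s $  — expand <S> → v t <F> s
step 2: stack=$ s <F> t v  input=v t r t s $  — match v
step 3: stack=$ s <F> t  input=t r t s $  — match t
step 4: stack=$ s <F>  input=r t s $  — expand <F> → <L> t
step 5: stack=$ s t <L>  input=r t s $  — expand <L> → r
step 6: stack=$ s t r  input=r t s $  — match r
step 7: stack=$ s t  input=t s $  — match t
step 8: stack=$ s  input=s $  — match s
Accept reached after 8 steps.

8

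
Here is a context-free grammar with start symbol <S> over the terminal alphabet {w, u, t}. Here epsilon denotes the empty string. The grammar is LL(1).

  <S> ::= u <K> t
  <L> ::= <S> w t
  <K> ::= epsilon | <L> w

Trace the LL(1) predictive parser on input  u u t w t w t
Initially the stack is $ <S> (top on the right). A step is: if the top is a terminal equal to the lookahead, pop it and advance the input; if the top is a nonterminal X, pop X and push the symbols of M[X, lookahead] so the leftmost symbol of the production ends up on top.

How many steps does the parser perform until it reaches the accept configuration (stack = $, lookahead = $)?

step 1: stack=$ <S>  input=u u t w t w t $  — expand <S> ::= u <K> t
step 2: stack=$ t <K> u  input=u u t w t w t $  — match u
step 3: stack=$ t <K>  input=u t w t w t $  — expand <K> ::= <L> w
step 4: stack=$ t w <L>  input=u t w t w t $  — expand <L> ::= <S> w t
step 5: stack=$ t w t w <S>  input=u t w t w t $  — expand <S> ::= u <K> t
step 6: stack=$ t w t w t <K> u  input=u t w t w t $  — match u
step 7: stack=$ t w t w t <K>  input=t w t w t $  — expand <K> ::= epsilon
step 8: stack=$ t w t w t  input=t w t w t $  — match t
step 9: stack=$ t w t w  input=w t w t $  — match w
step 10: stack=$ t w t  input=t w t $  — match t
step 11: stack=$ t w  input=w t $  — match w
step 12: stack=$ t  input=t $  — match t
Accept reached after 12 steps.

12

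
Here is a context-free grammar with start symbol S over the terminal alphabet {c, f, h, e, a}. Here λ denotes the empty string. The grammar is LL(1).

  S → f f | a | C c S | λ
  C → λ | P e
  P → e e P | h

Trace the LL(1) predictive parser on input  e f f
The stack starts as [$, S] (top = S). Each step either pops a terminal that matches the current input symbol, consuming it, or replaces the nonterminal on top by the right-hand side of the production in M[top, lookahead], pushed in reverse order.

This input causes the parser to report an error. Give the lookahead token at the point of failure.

     Stack          Input    Action
  1  $ S            e f f $  expand S → C c S
  2  $ S c C        e f f $  expand C → P e
  3  $ S c e P      e f f $  expand P → e e P
  4  $ S c e P e e  e f f $  match e
  5  $ S c e P e    f f $    error: top is terminal e but lookahead is f

f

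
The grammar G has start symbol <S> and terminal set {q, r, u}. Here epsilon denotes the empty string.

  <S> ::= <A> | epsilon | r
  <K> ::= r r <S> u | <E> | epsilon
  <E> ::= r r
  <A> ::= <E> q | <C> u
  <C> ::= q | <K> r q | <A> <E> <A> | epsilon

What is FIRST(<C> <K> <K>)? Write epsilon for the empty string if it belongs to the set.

FIRST(<E>) = {r}
FIRST(<K>) = {epsilon, r}  (via <E>)
FIRST(<S>) = {epsilon, q, r, u}  (via <A>)
FIRST(<A>) = {q, r, u}  (via <E> q, <C> u)
FIRST(<C>) = {epsilon, q, r, u}  (via <K> r q, <A> <E> <A>)
FIRST(<C> <K> <K>): take FIRST of each symbol in turn, carrying on past any symbol whose FIRST contains epsilon; result {epsilon, q, r, u}.

{epsilon, q, r, u}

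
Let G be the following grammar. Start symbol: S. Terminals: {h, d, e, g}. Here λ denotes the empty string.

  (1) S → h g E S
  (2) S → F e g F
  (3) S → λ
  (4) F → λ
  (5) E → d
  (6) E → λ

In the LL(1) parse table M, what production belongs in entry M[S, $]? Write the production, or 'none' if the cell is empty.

FIRST(F) = {λ}
FIRST(E) = {λ, d}
FIRST(S) = {λ, e, h}  (via F e g F)
FOLLOW(S) includes $ since S is the start symbol.
FOLLOW(S): in S→h g E S, the suffix after S is empty (adds nothing new). Thus FOLLOW(S) = {$}.
For S → h g E S: FIRST(h g E S) = {h}, so it goes in M[S, t] for t ∈ {h}.
For S → F e g F: FIRST(F e g F) = {e}, so it goes in M[S, t] for t ∈ {e}.
For S → λ: FIRST(λ) = {λ}, so it goes in M[S, t] for t ∈ {}; since λ ∈ FIRST, also for every t ∈ FOLLOW(S) = {$}.

S → λ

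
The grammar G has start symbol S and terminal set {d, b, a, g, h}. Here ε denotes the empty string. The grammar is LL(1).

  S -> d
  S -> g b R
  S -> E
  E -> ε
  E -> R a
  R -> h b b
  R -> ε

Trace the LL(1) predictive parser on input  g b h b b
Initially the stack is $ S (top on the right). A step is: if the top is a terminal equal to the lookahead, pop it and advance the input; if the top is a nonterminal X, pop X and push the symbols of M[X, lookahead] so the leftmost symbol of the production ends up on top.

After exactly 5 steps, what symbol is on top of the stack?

b

step 1: stack=$ S  input=g b h b b $  — expand S -> g b R
step 2: stack=$ R b g  input=g b h b b $  — match g
step 3: stack=$ R b  input=b h b b $  — match b
step 4: stack=$ R  input=h b b $  — expand R -> h b b
step 5: stack=$ b b h  input=h b b $  — match h
Stack after step 5: $ b b (top = b).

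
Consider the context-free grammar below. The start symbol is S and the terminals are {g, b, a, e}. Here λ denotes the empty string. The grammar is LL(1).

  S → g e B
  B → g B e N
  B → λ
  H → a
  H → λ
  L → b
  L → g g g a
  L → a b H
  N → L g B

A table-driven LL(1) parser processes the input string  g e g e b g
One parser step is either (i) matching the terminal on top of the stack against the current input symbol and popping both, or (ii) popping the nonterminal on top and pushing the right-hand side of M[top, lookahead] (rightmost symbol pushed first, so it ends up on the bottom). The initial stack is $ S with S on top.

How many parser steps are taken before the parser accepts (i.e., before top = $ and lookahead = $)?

step 1: stack=$ S  input=g e g e b g $  — expand S → g e B
step 2: stack=$ B e g  input=g e g e b g $  — match g
step 3: stack=$ B e  input=e g e b g $  — match e
step 4: stack=$ B  input=g e b g $  — expand B → g B e N
step 5: stack=$ N e B g  input=g e b g $  — match g
step 6: stack=$ N e B  input=e b g $  — expand B → λ
step 7: stack=$ N e  input=e b g $  — match e
step 8: stack=$ N  input=b g $  — expand N → L g B
step 9: stack=$ B g L  input=b g $  — expand L → b
step 10: stack=$ B g b  input=b g $  — match b
step 11: stack=$ B g  input=g $  — match g
step 12: stack=$ B  input=$  — expand B → λ
Accept reached after 12 steps.

12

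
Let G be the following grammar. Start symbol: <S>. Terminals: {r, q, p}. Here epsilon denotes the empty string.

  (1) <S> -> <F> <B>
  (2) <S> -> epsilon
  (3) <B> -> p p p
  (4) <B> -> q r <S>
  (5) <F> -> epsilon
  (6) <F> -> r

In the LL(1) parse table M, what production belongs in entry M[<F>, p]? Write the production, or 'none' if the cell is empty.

FIRST(<B>) = {p, q}
FIRST(<F>) = {epsilon, r}
FIRST(<S>) = {epsilon, p, q, r}  (via <F> <B>)
FOLLOW(<S>) includes $ since <S> is the start symbol.
FOLLOW(<F>): in <S>-><F> <B>, <F> is followed by <B> with FIRST {p, q}. Thus FOLLOW(<F>) = {p, q}.
For <F> -> epsilon: FIRST(epsilon) = {epsilon}, so it goes in M[<F>, t] for t ∈ {}; since epsilon ∈ FIRST, also for every t ∈ FOLLOW(<F>) = {p, q}.
For <F> -> r: FIRST(r) = {r}, so it goes in M[<F>, t] for t ∈ {r}.

<F> -> epsilon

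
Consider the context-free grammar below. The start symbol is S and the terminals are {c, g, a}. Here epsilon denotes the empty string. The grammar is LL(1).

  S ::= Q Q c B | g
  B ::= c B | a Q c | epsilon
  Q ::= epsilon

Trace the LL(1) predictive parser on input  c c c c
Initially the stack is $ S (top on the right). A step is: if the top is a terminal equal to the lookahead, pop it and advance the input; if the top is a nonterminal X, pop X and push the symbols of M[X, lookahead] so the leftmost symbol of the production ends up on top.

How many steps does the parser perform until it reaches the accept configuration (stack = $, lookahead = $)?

step 1: stack=$ S  input=c c c c $  — expand S ::= Q Q c B
step 2: stack=$ B c Q Q  input=c c c c $  — expand Q ::= epsilon
step 3: stack=$ B c Q  input=c c c c $  — expand Q ::= epsilon
step 4: stack=$ B c  input=c c c c $  — match c
step 5: stack=$ B  input=c c c $  — expand B ::= c B
step 6: stack=$ B c  input=c c c $  — match c
step 7: stack=$ B  input=c c $  — expand B ::= c B
step 8: stack=$ B c  input=c c $  — match c
step 9: stack=$ B  input=c $  — expand B ::= c B
step 10: stack=$ B c  input=c $  — match c
step 11: stack=$ B  input=$  — expand B ::= epsilon
Accept reached after 11 steps.

11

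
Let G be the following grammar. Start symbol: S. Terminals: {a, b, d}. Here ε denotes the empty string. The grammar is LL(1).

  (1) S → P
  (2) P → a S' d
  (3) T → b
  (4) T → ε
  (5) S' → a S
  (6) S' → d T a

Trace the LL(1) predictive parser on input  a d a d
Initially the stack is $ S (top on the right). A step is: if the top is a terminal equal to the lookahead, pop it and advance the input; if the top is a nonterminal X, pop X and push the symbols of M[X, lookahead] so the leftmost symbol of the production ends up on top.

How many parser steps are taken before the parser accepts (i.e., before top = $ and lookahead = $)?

8

step 1: stack=$ S  input=a d a d $  — expand S → P
step 2: stack=$ P  input=a d a d $  — expand P → a S' d
step 3: stack=$ d S' a  input=a d a d $  — match a
step 4: stack=$ d S'  input=d a d $  — expand S' → d T a
step 5: stack=$ d a T d  input=d a d $  — match d
step 6: stack=$ d a T  input=a d $  — expand T → ε
step 7: stack=$ d a  input=a d $  — match a
step 8: stack=$ d  input=d $  — match d
Accept reached after 8 steps.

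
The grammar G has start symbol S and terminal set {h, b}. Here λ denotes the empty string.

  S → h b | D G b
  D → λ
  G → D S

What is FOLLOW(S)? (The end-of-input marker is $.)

FIRST(D) = {λ}
FIRST(S) = {h}  (via D G b)
FIRST(G) = {h}  (via D S)
FOLLOW(S) includes $ since S is the start symbol.
FOLLOW(D): in S→D G b, D is followed by G b with FIRST {h}; in G→D S, D is followed by S with FIRST {h}. Thus FOLLOW(D) = {h}.
FOLLOW(G): in S→D G b, G is followed by b with FIRST {b}. Thus FOLLOW(G) = {b}.
FOLLOW(S): in G→D S, the suffix after S is empty, so FOLLOW(S) ⊇ FOLLOW(G) = {b}. Thus FOLLOW(S) = {$, b}.

{$, b}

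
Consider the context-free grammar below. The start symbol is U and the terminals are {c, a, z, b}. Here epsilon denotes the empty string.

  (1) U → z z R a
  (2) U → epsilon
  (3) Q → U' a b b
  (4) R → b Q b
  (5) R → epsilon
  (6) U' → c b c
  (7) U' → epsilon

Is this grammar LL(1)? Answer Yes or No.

Yes

FIRST(U) = {epsilon, z}
FIRST(Q) = {a, c}
FIRST(R) = {epsilon, b}
FIRST(U') = {epsilon, c}
FOLLOW(U) = {$}
FOLLOW(Q) = {b}
FOLLOW(R) = {a}
FOLLOW(U') = {a}
Each cell of M receives at most one production.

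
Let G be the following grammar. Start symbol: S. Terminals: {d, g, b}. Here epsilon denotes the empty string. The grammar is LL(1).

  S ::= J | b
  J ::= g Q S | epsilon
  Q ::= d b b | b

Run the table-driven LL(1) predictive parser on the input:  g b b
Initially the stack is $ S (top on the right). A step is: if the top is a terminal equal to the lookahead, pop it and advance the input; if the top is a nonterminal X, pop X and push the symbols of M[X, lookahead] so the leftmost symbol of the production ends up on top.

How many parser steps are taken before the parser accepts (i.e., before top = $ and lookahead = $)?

7

     Stack    Input    Action
  1  $ S      g b b $  expand S ::= J
  2  $ J      g b b $  expand J ::= g Q S
  3  $ S Q g  g b b $  match g
  4  $ S Q    b b $    expand Q ::= b
  5  $ S b    b b $    match b
  6  $ S      b $      expand S ::= b
  7  $ b      b $      match b
Accept reached after 7 steps.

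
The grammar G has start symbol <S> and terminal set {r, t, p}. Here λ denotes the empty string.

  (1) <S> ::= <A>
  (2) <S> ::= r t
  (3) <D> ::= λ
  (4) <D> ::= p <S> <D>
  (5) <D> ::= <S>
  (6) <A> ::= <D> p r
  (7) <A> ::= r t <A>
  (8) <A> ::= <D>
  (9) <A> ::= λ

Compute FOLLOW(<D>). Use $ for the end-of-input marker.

FIRST(<S>): from <S>::=<A> we get {λ, p, r}; from <S>::=r t we get {r}. So FIRST(<S>) = {λ, p, r}.
FIRST(<D>): from <D>::=λ we get {λ}; from <D>::=p <S> <D> we get {p}; from <D>::=<S> we get {λ, p, r}. So FIRST(<D>) = {λ, p, r}.
FIRST(<A>): from <A>::=<D> p r we get {p, r}; from <A>::=r t <A> we get {r}; from <A>::=<D> we get {λ, p, r}; from <A>::=λ we get {λ}. So FIRST(<A>) = {λ, p, r}.
FOLLOW(<S>) includes $ since <S> is the start symbol.
FOLLOW(<S>): in <D>::=p <S> <D>, <S> is followed by <D> with FIRST {λ, p, r}; in <D>::=p <S> <D>, the suffix after <S> is nullable, so FOLLOW(<S>) ⊇ FOLLOW(<D>) = {$, p, r}; in <D>::=<S>, the suffix after <S> is empty, so FOLLOW(<S>) ⊇ FOLLOW(<D>) = {$, p, r}. Thus FOLLOW(<S>) = {$, p, r}.
FOLLOW(<A>): in <S>::=<A>, the suffix after <A> is empty, so FOLLOW(<A>) ⊇ FOLLOW(<S>) = {$, p, r}; in <A>::=r t <A>, the suffix after <A> is empty (adds nothing new). Thus FOLLOW(<A>) = {$, p, r}.
FOLLOW(<D>): in <D>::=p <S> <D>, the suffix after <D> is empty (adds nothing new); in <A>::=<D> p r, <D> is followed by p r with FIRST {p}; in <A>::=<D>, the suffix after <D> is empty, so FOLLOW(<D>) ⊇ FOLLOW(<A>) = {$, p, r}. Thus FOLLOW(<D>) = {$, p, r}.

{$, p, r}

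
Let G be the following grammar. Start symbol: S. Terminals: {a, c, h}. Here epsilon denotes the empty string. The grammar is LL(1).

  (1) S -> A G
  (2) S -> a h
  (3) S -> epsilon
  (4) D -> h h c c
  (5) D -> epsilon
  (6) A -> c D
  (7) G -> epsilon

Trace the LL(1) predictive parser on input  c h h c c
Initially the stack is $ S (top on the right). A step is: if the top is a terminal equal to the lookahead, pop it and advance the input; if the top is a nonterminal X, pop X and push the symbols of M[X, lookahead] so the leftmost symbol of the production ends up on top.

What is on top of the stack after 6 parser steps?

step 1: stack=$ S  input=c h h c c $  — expand S -> A G
step 2: stack=$ G A  input=c h h c c $  — expand A -> c D
step 3: stack=$ G D c  input=c h h c c $  — match c
step 4: stack=$ G D  input=h h c c $  — expand D -> h h c c
step 5: stack=$ G c c h h  input=h h c c $  — match h
step 6: stack=$ G c c h  input=h c c $  — match h
Stack after step 6: $ G c c (top = c).

c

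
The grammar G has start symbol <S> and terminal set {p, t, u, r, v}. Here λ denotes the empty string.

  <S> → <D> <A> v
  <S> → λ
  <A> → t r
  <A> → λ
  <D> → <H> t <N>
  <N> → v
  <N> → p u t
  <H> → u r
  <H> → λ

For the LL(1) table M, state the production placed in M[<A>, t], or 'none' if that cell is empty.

FIRST(<A>) = {λ, t}
FIRST(<N>) = {p, v}
FIRST(<H>) = {λ, u}
FIRST(<D>) = {t, u}  (via <H> t <N>)
FIRST(<S>) = {λ, t, u}  (via <D> <A> v)
FOLLOW(<S>) includes $ since <S> is the start symbol.
FOLLOW(<A>): in <S>→<D> <A> v, <A> is followed by v with FIRST {v}. Thus FOLLOW(<A>) = {v}.
For <A> → t r: FIRST(t r) = {t}, so it goes in M[<A>, t] for t ∈ {t}.
For <A> → λ: FIRST(λ) = {λ}, so it goes in M[<A>, t] for t ∈ {}; since λ ∈ FIRST, also for every t ∈ FOLLOW(<A>) = {v}.

<A> → t r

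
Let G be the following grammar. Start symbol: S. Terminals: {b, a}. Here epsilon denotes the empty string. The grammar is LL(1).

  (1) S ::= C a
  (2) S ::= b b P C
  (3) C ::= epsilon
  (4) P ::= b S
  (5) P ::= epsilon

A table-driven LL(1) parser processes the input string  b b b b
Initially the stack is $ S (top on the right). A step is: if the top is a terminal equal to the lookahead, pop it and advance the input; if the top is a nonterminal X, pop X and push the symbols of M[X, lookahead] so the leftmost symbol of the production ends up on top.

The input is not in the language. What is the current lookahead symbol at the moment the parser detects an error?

     Stack        Input      Action
  1  $ S          b b b b $  expand S ::= b b P C
  2  $ C P b b    b b b b $  match b
  3  $ C P b      b b b $    match b
  4  $ C P        b b $      expand P ::= b S
  5  $ C S b      b b $      match b
  6  $ C S        b $        expand S ::= b b P C
  7  $ C C P b b  b $        match b
  8  $ C C P b    $          error: top is terminal b but lookahead is $

$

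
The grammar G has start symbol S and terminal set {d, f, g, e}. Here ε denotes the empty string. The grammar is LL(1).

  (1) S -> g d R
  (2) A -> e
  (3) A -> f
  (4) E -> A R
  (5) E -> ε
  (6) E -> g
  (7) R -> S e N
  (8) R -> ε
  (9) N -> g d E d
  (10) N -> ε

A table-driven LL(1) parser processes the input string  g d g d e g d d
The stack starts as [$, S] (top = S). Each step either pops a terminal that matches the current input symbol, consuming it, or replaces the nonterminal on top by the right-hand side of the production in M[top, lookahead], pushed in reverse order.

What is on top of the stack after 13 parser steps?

d

      Stack        Input              Action
   1  $ S          g d g d e g d d $  expand S -> g d R
   2  $ R d g      g d g d e g d d $  match g
   3  $ R d        d g d e g d d $    match d
   4  $ R          g d e g d d $      expand R -> S e N
   5  $ N e S      g d e g d d $      expand S -> g d R
   6  $ N e R d g  g d e g d d $      match g
   7  $ N e R d    d e g d d $        match d
   8  $ N e R      e g d d $          expand R -> ε
   9  $ N e        e g d d $          match e
  10  $ N          g d d $            expand N -> g d E d
  11  $ d E d g    g d d $            match g
  12  $ d E d      d d $              match d
  13  $ d E        d $                expand E -> ε
Stack after step 13: $ d (top = d).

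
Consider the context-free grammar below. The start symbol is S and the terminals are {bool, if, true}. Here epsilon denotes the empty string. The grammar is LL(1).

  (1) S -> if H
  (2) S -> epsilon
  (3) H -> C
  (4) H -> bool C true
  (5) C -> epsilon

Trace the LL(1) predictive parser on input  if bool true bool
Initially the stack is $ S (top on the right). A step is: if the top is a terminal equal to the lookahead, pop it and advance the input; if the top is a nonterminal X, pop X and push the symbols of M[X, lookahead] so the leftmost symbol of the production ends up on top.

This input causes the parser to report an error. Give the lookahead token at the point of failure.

     Stack          Input                Action
  1  $ S            if bool true bool $  expand S -> if H
  2  $ H if         if bool true bool $  match if
  3  $ H            bool true bool $     expand H -> bool C true
  4  $ true C bool  bool true bool $     match bool
  5  $ true C       true bool $          expand C -> epsilon
  6  $ true         true bool $          match true
  7  $              bool $               error: stack empty but input remains

bool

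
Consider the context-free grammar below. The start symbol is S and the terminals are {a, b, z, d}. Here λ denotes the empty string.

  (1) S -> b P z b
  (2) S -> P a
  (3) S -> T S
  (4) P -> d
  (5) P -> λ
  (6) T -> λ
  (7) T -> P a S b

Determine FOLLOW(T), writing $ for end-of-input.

{a, b, d}

FIRST(P): from P->d we get {d}; from P->λ we get {λ}. So FIRST(P) = {λ, d}.
FIRST(T): from T->λ we get {λ}; from T->P a S b we get {a, d}. So FIRST(T) = {λ, a, d}.
FIRST(S): from S->b P z b we get {b}; from S->P a we get {a, d}; from S->T S we get {a, b, d}. So FIRST(S) = {a, b, d}.
FOLLOW(S) includes $ since S is the start symbol.
FOLLOW(S): in S->T S, the suffix after S is empty (adds nothing new); in T->P a S b, S is followed by b with FIRST {b}. Thus FOLLOW(S) = {$, b}.
FOLLOW(P): in S->b P z b, P is followed by z b with FIRST {z}; in S->P a, P is followed by a with FIRST {a}; in T->P a S b, P is followed by a S b with FIRST {a}. Thus FOLLOW(P) = {a, z}.
FOLLOW(T): in S->T S, T is followed by S with FIRST {a, b, d}. Thus FOLLOW(T) = {a, b, d}.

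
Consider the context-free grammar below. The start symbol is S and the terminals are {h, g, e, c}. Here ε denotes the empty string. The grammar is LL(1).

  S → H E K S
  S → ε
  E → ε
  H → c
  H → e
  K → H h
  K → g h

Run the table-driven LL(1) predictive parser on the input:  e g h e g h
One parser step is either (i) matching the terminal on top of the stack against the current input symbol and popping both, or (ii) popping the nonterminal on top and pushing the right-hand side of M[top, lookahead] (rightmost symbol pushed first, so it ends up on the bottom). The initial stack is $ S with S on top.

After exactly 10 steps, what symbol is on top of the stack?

      Stack      Input          Action
   1  $ S        e g h e g h $  expand S → H E K S
   2  $ S K E H  e g h e g h $  expand H → e
   3  $ S K E e  e g h e g h $  match e
   4  $ S K E    g h e g h $    expand E → ε
   5  $ S K      g h e g h $    expand K → g h
   6  $ S h g    g h e g h $    match g
   7  $ S h      h e g h $      match h
   8  $ S        e g h $        expand S → H E K S
   9  $ S K E H  e g h $        expand H → e
  10  $ S K E e  e g h $        match e
Stack after step 10: $ S K E (top = E).

E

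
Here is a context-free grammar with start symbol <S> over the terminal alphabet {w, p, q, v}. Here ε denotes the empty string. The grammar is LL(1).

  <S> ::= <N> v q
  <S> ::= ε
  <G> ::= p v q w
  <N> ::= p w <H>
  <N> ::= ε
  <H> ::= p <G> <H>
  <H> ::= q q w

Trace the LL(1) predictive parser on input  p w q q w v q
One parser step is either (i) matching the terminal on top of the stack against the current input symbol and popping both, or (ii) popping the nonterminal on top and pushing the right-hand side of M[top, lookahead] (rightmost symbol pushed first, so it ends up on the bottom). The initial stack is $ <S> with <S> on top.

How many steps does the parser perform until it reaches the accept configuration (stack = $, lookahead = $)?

      Stack          Input            Action
   1  $ <S>          p w q q w v q $  expand <S> ::= <N> v q
   2  $ q v <N>      p w q q w v q $  expand <N> ::= p w <H>
   3  $ q v <H> w p  p w q q w v q $  match p
   4  $ q v <H> w    w q q w v q $    match w
   5  $ q v <H>      q q w v q $      expand <H> ::= q q w
   6  $ q v w q q    q q w v q $      match q
   7  $ q v w q      q w v q $        match q
   8  $ q v w        w v q $          match w
   9  $ q v          v q $            match v
  10  $ q            q $              match q
Accept reached after 10 steps.

10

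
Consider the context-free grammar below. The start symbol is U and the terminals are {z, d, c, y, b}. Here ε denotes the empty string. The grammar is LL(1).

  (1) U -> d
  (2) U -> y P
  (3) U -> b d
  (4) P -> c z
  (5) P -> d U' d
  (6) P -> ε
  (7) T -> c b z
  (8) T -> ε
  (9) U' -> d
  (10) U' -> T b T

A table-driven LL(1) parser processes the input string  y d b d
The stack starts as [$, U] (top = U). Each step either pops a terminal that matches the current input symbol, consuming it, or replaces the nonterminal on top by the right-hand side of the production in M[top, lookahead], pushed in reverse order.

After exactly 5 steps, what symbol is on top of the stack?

step 1: stack=$ U  input=y d b d $  — expand U -> y P
step 2: stack=$ P y  input=y d b d $  — match y
step 3: stack=$ P  input=d b d $  — expand P -> d U' d
step 4: stack=$ d U' d  input=d b d $  — match d
step 5: stack=$ d U'  input=b d $  — expand U' -> T b T
Stack after step 5: $ d T b T (top = T).

T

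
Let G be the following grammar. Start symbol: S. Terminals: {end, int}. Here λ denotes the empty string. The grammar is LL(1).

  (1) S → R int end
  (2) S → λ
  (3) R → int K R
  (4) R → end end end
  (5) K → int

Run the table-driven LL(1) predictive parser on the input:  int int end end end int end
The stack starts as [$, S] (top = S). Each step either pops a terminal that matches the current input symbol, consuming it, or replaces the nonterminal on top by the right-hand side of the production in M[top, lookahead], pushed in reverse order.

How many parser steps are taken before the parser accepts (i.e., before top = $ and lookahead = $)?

      Stack                  Input                          Action
   1  $ S                    int int end end end int end $  expand S → R int end
   2  $ end int R            int int end end end int end $  expand R → int K R
   3  $ end int R K int      int int end end end int end $  match int
   4  $ end int R K          int end end end int end $      expand K → int
   5  $ end int R int        int end end end int end $      match int
   6  $ end int R            end end end int end $          expand R → end end end
   7  $ end int end end end  end end end int end $          match end
   8  $ end int end end      end end int end $              match end
   9  $ end int end          end int end $                  match end
  10  $ end int              int end $                      match int
  11  $ end                  end $                          match end
Accept reached after 11 steps.

11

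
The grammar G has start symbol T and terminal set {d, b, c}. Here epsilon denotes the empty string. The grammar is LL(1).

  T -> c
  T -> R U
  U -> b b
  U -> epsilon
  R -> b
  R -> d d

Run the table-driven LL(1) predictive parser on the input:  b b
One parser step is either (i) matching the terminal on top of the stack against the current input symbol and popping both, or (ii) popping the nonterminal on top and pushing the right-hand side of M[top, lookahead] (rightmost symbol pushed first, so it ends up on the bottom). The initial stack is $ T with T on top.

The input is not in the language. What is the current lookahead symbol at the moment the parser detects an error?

step 1: stack=$ T  input=b b $  — expand T -> R U
step 2: stack=$ U R  input=b b $  — expand R -> b
step 3: stack=$ U b  input=b b $  — match b
step 4: stack=$ U  input=b $  — expand U -> b b
step 5: stack=$ b b  input=b $  — match b
step 6: stack=$ b  input=$  — error: top is terminal b but lookahead is $

$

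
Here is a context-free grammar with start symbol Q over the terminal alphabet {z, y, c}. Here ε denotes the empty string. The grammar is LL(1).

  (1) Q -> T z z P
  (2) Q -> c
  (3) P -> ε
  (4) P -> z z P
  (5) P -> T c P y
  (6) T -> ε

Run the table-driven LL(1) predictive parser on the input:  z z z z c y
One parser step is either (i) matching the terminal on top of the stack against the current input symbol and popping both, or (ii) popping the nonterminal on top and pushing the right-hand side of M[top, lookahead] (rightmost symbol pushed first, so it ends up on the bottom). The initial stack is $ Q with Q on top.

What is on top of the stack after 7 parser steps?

P

     Stack      Input          Action
  1  $ Q        z z z z c y $  expand Q -> T z z P
  2  $ P z z T  z z z z c y $  expand T -> ε
  3  $ P z z    z z z z c y $  match z
  4  $ P z      z z z c y $    match z
  5  $ P        z z c y $      expand P -> z z P
  6  $ P z z    z z c y $      match z
  7  $ P z      z c y $        match z
Stack after step 7: $ P (top = P).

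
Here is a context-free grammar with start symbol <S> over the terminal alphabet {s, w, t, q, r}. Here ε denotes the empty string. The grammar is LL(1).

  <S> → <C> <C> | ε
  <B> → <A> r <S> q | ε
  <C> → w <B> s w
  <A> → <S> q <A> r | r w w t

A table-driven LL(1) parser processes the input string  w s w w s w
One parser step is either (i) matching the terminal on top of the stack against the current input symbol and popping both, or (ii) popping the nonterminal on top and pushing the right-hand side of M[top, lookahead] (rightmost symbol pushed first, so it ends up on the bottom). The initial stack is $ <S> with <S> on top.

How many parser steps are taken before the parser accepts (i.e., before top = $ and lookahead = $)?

11

      Stack            Input          Action
   1  $ <S>            w s w w s w $  expand <S> → <C> <C>
   2  $ <C> <C>        w s w w s w $  expand <C> → w <B> s w
   3  $ <C> w s <B> w  w s w w s w $  match w
   4  $ <C> w s <B>    s w w s w $    expand <B> → ε
   5  $ <C> w s        s w w s w $    match s
   6  $ <C> w          w w s w $      match w
   7  $ <C>            w s w $        expand <C> → w <B> s w
   8  $ w s <B> w      w s w $        match w
   9  $ w s <B>        s w $          expand <B> → ε
  10  $ w s            s w $          match s
  11  $ w              w $            match w
Accept reached after 11 steps.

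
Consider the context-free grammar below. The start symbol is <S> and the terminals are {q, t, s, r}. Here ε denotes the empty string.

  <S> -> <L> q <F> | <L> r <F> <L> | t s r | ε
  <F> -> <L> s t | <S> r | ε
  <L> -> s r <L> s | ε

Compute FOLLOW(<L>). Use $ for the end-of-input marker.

FIRST(<L>): from <L>->s r <L> s we get {s}; from <L>->ε we get {ε}. So FIRST(<L>) = {ε, s}.
FIRST(<S>): from <S>-><L> q <F> we get {q, s}; from <S>-><L> r <F> <L> we get {r, s}; from <S>->t s r we get {t}; from <S>->ε we get {ε}. So FIRST(<S>) = {ε, q, r, s, t}.
FIRST(<F>): from <F>-><L> s t we get {s}; from <F>-><S> r we get {q, r, s, t}; from <F>->ε we get {ε}. So FIRST(<F>) = {ε, q, r, s, t}.
FOLLOW(<S>) includes $ since <S> is the start symbol.
FOLLOW(<S>): in <F>-><S> r, <S> is followed by r with FIRST {r}. Thus FOLLOW(<S>) = {$, r}.
FOLLOW(<F>): in <S>-><L> q <F>, the suffix after <F> is empty, so FOLLOW(<F>) ⊇ FOLLOW(<S>) = {$, r}; in <S>-><L> r <F> <L>, <F> is followed by <L> with FIRST {ε, s}; in <S>-><L> r <F> <L>, the suffix after <F> is nullable, so FOLLOW(<F>) ⊇ FOLLOW(<S>) = {$, r}. Thus FOLLOW(<F>) = {$, r, s}.
FOLLOW(<L>): in <S>-><L> q <F>, <L> is followed by q <F> with FIRST {q}; in <S>-><L> r <F> <L> (occurrence 1), <L> is followed by r <F> <L> with FIRST {r}; in <S>-><L> r <F> <L> (occurrence 2), the suffix after <L> is empty, so FOLLOW(<L>) ⊇ FOLLOW(<S>) = {$, r}; in <F>-><L> s t, <L> is followed by s t with FIRST {s}; in <L>->s r <L> s, <L> is followed by s with FIRST {s}. Thus FOLLOW(<L>) = {$, q, r, s}.

{$, q, r, s}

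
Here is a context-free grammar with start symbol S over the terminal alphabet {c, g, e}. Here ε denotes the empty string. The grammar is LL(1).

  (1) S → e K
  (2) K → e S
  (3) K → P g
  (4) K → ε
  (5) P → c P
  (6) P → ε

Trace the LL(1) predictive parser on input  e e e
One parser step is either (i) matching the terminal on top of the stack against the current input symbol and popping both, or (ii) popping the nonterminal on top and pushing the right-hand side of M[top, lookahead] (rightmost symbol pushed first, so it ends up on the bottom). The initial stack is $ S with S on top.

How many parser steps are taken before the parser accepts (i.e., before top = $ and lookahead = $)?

step 1: stack=$ S  input=e e e $  — expand S → e K
step 2: stack=$ K e  input=e e e $  — match e
step 3: stack=$ K  input=e e $  — expand K → e S
step 4: stack=$ S e  input=e e $  — match e
step 5: stack=$ S  input=e $  — expand S → e K
step 6: stack=$ K e  input=e $  — match e
step 7: stack=$ K  input=$  — expand K → ε
Accept reached after 7 steps.

7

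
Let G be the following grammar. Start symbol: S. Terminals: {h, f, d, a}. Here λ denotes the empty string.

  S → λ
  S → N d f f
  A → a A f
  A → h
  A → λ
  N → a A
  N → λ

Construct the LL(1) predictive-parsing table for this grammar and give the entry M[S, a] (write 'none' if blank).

FIRST(A) = {λ, a, h}
FIRST(N) = {λ, a}
FIRST(S) = {λ, a, d}  (via N d f f)
FOLLOW(S) includes $ since S is the start symbol.
FOLLOW(S): S appears on no right-hand side. Thus FOLLOW(S) = {$}.
For S → λ: FIRST(λ) = {λ}, so it goes in M[S, t] for t ∈ {}; since λ ∈ FIRST, also for every t ∈ FOLLOW(S) = {$}.
For S → N d f f: FIRST(N d f f) = {a, d}, so it goes in M[S, t] for t ∈ {a, d}.

S → N d f f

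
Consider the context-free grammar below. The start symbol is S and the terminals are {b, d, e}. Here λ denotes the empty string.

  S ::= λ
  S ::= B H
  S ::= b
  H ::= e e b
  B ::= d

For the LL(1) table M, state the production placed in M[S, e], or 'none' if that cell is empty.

FIRST(H) = {e}
FIRST(B) = {d}
FIRST(S) = {λ, b, d}  (via B H)
FOLLOW(S) includes $ since S is the start symbol.
FOLLOW(S): S appears on no right-hand side. Thus FOLLOW(S) = {$}.
For S ::= λ: FIRST(λ) = {λ}, so it goes in M[S, t] for t ∈ {}; since λ ∈ FIRST, also for every t ∈ FOLLOW(S) = {$}.
For S ::= B H: FIRST(B H) = {d}, so it goes in M[S, t] for t ∈ {d}.
For S ::= b: FIRST(b) = {b}, so it goes in M[S, t] for t ∈ {b}.
None of these place a production in M[S, e].

none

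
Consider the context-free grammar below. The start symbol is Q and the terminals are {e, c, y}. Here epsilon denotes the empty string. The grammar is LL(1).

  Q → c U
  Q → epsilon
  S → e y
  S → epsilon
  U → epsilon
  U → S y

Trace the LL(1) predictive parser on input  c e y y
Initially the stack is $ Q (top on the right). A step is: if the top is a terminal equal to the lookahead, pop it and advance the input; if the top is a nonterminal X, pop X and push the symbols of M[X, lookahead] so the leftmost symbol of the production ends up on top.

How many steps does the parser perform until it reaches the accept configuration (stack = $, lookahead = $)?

7

     Stack    Input      Action
  1  $ Q      c e y y $  expand Q → c U
  2  $ U c    c e y y $  match c
  3  $ U      e y y $    expand U → S y
  4  $ y S    e y y $    expand S → e y
  5  $ y y e  e y y $    match e
  6  $ y y    y y $      match y
  7  $ y      y $        match y
Accept reached after 7 steps.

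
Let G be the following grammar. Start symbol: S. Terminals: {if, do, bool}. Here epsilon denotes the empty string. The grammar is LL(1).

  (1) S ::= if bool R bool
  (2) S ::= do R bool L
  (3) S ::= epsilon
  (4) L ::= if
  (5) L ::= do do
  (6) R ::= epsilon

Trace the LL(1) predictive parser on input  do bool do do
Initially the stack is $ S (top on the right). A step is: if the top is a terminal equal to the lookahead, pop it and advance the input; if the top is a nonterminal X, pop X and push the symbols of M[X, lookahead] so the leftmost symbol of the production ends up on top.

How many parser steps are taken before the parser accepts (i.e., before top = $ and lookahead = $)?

     Stack          Input            Action
  1  $ S            do bool do do $  expand S ::= do R bool L
  2  $ L bool R do  do bool do do $  match do
  3  $ L bool R     bool do do $     expand R ::= epsilon
  4  $ L bool       bool do do $     match bool
  5  $ L            do do $          expand L ::= do do
  6  $ do do        do do $          match do
  7  $ do           do $             match do
Accept reached after 7 steps.

7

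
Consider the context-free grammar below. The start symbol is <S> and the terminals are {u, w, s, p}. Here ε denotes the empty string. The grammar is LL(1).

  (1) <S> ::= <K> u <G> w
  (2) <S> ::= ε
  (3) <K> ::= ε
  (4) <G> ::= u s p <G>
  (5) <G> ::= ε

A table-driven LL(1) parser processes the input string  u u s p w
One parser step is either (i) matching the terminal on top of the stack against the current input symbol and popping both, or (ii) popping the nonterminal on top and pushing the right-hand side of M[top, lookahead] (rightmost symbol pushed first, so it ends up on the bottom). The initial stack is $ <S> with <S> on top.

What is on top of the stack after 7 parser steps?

<G>

     Stack          Input        Action
  1  $ <S>          u u s p w $  expand <S> ::= <K> u <G> w
  2  $ w <G> u <K>  u u s p w $  expand <K> ::= ε
  3  $ w <G> u      u u s p w $  match u
  4  $ w <G>        u s p w $    expand <G> ::= u s p <G>
  5  $ w <G> p s u  u s p w $    match u
  6  $ w <G> p s    s p w $      match s
  7  $ w <G> p      p w $        match p
Stack after step 7: $ w <G> (top = <G>).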